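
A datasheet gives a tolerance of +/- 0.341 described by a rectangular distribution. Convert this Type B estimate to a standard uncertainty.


u_B = half_width / sqrt(3)
u_B = 0.341 / 1.7320508
u_B = 0.1969

0.1969


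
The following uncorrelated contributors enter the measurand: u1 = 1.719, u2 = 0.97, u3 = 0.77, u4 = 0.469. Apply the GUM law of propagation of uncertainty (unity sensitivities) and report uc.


uc = sqrt(1.719^2 + 0.97^2 + 0.77^2 + 0.469^2)
uc = sqrt(4.708722)
uc = 2.1700

2.1700


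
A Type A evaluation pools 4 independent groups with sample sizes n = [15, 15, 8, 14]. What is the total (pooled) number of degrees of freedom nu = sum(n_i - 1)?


nu = sum_i (n_i - 1)
nu = ((15 - 1) + (15 - 1) + (8 - 1) + (14 - 1))
nu = 14 + 14 + 7 + 13
nu = 48

48


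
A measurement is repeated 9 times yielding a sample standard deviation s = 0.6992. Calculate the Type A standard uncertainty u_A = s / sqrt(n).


u_A = s / sqrt(n)
u_A = 0.6992 / sqrt(9)
u_A = 0.6992 / 3
u_A = 0.2331

0.2331


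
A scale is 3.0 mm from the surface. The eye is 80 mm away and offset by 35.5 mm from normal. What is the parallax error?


error = h * offset / d
= 3.0 * 35.5 / 80
= 1.3313

1.3313


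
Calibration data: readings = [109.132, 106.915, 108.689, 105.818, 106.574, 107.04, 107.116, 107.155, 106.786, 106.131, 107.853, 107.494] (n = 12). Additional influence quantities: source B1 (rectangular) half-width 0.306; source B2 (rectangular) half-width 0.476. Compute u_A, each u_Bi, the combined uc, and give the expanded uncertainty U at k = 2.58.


mean = (109.132 + 106.915 + 108.689 + 105.818 + 106.574 + 107.04 + 107.116 + 107.155 + 106.786 + 106.131 + 107.853 + 107.494) / 12 = 107.22525
s = sqrt(sum((x - mean)^2)/(n-1)) = 0.96232683
u_A = s / sqrt(n) = 0.96232683 / sqrt(12) = 0.27779983
u_B1 = 0.306 / sqrt(3) = 0.17666918
u_B2 = 0.476 / sqrt(3) = 0.27481873
uc = sqrt(0.27779983^2 + 0.17666918^2 + 0.27481873^2) = 0.42884738
U = k * uc = 2.58 * 0.42884738
U = 1.1064

1.1064


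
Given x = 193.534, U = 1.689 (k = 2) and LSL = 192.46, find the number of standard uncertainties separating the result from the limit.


u = U / k = 1.689 / 2 = 0.8445
margin = |LSL - x| = |192.46 - 193.534| = 1.074
z = margin / u = 1.074 / 0.8445
z = 1.2718

1.2718


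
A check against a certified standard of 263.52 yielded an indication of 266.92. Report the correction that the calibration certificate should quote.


Correction = standard - reading
= 263.52 - 266.92
= -3.4000

-3.4000


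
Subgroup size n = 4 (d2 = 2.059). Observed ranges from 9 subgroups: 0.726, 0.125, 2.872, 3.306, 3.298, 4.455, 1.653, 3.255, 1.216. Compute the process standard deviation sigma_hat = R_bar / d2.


R_bar = (0.726 + 0.125 + 2.872 + 3.306 + 3.298 + 4.455 + 1.653 + 3.255 + 1.216) / 9
R_bar = 20.906 / 9 = 2.3228889
sigma_hat = R_bar / d2 = 2.3228889 / 2.059 = 1.1282

1.1282


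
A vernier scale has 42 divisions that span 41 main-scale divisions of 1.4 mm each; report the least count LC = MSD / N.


LC = MSD / n_div
= 1.4 / 42
= 0.0333

0.0333


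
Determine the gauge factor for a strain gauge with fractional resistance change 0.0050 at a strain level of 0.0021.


GF = (dR/R) / epsilon
= 0.0050 / 0.0021
= 2.3810

2.3810


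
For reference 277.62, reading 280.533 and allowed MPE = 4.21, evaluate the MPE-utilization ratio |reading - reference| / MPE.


e = indication - reference = 280.533 - 277.62 = 2.9130
|e| = 2.9130
ratio = |e| / MPE = 2.9130 / 4.21
ratio = 0.6919

0.6919


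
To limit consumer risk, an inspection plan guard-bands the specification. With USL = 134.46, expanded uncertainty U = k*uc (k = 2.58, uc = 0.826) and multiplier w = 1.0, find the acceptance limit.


U = k * uc = 2.58 * 0.826 = 2.13108
guard band g = w * U = 1.0 * 2.13108 = 2.13108
AL = USL - g = 134.46 - 2.13108
AL = 132.3289

132.3289


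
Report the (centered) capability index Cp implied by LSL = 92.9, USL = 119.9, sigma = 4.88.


Cp = (USL - LSL) / (6 * sigma)
= (119.9 - 92.9) / (6 * 4.88)
= 27.0000 / 29.2800
= 0.9221

0.9221


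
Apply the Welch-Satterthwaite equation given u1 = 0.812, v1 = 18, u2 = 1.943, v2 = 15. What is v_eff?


uc = sqrt(u1^2 + u2^2) = sqrt(0.812^2 + 1.943^2) = 2.1058473
v_eff = uc^4 / (u1^4/v1 + u2^4/v2)
= 2.1058473^4 / (0.812^4/18 + 1.943^4/15)
= 19.665614 / 0.97431892
v_eff = 20.1840

20.1840


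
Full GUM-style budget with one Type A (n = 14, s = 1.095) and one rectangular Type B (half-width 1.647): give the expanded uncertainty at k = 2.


u_A = s / sqrt(n) = 1.095 / sqrt(14) = 0.29265106
u_B = half_width / sqrt(3) = 1.647 / sqrt(3) = 0.95089589
uc = sqrt(u_A^2 + u_B^2) = sqrt(0.29265106^2 + 0.95089589^2) = 0.99491087
U = k * uc = 2 * 0.99491087
U = 1.9898

1.9898


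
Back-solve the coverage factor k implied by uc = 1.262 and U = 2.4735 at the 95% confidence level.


k = U / uc
k = 2.4735 / 1.262
k = 1.96

1.96


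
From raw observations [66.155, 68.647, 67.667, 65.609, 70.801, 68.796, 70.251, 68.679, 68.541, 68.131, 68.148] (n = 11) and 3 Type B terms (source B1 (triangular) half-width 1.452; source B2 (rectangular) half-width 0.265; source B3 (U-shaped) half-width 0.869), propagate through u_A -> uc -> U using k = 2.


mean = (66.155 + 68.647 + 67.667 + 65.609 + 70.801 + 68.796 + 70.251 + 68.679 + 68.541 + 68.131 + 68.148) / 11 = 68.31136364
s = sqrt(sum((x - mean)^2)/(n-1)) = 1.514034
u_A = s / sqrt(n) = 1.514034 / sqrt(11) = 0.45649843
u_B1 = 1.452 / sqrt(6) = 0.59277652
u_B2 = 0.265 / sqrt(3) = 0.15299782
u_B3 = 0.869 / sqrt(2) = 0.61447579
uc = sqrt(0.45649843^2 + 0.59277652^2 + 0.15299782^2 + 0.61447579^2) = 0.98018552
U = k * uc = 2 * 0.98018552
U = 1.9604

1.9604


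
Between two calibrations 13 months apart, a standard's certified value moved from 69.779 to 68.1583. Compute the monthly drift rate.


rate = (v2 - v1) / months
= (68.1583 - 69.779) / 13
= -1.6207 / 13
= -0.1247

-0.1247


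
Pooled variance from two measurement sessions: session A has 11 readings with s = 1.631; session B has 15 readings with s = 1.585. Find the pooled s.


s_p = sqrt(((n1-1)*s1^2 + (n2-1)*s2^2) / (n1+n2-2))
numerator = (11-1)*1.631^2 + (15-1)*1.585^2 = 26.60161 + 35.17115 = 61.77276
denominator = 11 + 15 - 2 = 24
s_p^2 = 61.77276 / 24 = 2.573865
s_p = sqrt(2.573865) = 1.6043

1.6043


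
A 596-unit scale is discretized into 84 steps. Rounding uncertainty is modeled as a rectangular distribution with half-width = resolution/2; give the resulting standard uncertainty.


resolution = range / divisions
resolution = 596 / 84 = 7.0952381
u_res = resolution / (2*sqrt(3))
u_res = 7.0952381 / 3.4641016
u_res = 2.0482

2.0482


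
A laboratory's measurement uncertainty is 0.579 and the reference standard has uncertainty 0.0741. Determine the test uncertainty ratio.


TUR = u_lab / u_ref
= 0.579 / 0.0741
= 7.8138

7.8138


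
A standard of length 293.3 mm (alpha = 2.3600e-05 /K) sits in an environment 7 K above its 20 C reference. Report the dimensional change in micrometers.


dL = L * alpha * dT
= 293.3 * 2.3600e-05 * 7
= 0.0484532 mm
dL_um = 0.0484532 * 1000 = 48.4532 um

48.4532


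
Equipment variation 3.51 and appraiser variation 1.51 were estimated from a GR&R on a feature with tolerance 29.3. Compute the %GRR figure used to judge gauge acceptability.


GRR = sqrt(EV^2 + AV^2) = sqrt(3.51^2 + 1.51^2) = 3.8210208
%GRR = GRR / tol * 100 = 3.8210208 / 29.3 * 100
%GRR = 13.0410

13.0410


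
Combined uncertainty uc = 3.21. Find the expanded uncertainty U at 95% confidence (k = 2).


U = k * uc
U = 2 * 3.21
U = 6.4200

6.4200


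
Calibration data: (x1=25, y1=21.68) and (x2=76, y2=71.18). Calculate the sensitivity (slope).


slope = (y2 - y1) / (x2 - x1)
= (71.18 - 21.68) / (76 - 25)
= 49.5000 / 51
= 0.9706

0.9706


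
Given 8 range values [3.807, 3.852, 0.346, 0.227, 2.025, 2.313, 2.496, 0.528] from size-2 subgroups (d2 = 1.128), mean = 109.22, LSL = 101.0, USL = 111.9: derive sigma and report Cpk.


R_bar = (3.807 + 3.852 + 0.346 + 0.227 + 2.025 + 2.313 + 2.496 + 0.528) / 8 = 1.94925
sigma = R_bar / d2 = 1.94925 / 1.128 = 1.7280585
Cp = (USL - LSL)/(6*sigma) = (111.9 - 101.0)/(6*1.7280585) = 1.0513
Cpu = (111.9 - 109.22)/(3*1.7280585) = 0.5170
Cpl = (109.22 - 101.0)/(3*1.7280585) = 1.5856
Cpk = min(Cpu, Cpl) = 0.5170

0.5170


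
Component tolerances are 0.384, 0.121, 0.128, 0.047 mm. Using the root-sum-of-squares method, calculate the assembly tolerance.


RSS = sqrt(0.384^2 + 0.121^2 + 0.128^2 + 0.047^2)
= sqrt(0.18069)
= 0.4251

0.4251


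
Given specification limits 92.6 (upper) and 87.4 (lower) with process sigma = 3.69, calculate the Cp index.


Cp = (USL - LSL) / (6 * sigma)
= (92.6 - 87.4) / (6 * 3.69)
= 5.2000 / 22.1400
= 0.2349

0.2349


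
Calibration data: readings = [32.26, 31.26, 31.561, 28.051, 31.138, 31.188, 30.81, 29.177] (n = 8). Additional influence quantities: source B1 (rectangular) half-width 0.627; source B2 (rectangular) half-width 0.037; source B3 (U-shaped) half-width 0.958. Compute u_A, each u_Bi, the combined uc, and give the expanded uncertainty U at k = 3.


mean = (32.26 + 31.26 + 31.561 + 28.051 + 31.138 + 31.188 + 30.81 + 29.177) / 8 = 30.680625
s = sqrt(sum((x - mean)^2)/(n-1)) = 1.3765555
u_A = s / sqrt(n) = 1.3765555 / sqrt(8) = 0.48668586
u_B1 = 0.627 / sqrt(3) = 0.36199862
u_B2 = 0.037 / sqrt(3) = 0.02136196
u_B3 = 0.958 / sqrt(2) = 0.6774083
uc = sqrt(0.48668586^2 + 0.36199862^2 + 0.02136196^2 + 0.6774083^2) = 0.9095298
U = k * uc = 3 * 0.9095298
U = 2.7286

2.7286


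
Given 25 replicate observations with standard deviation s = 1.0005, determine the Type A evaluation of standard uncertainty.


u_A = s / sqrt(n)
u_A = 1.0005 / sqrt(25)
u_A = 1.0005 / 5
u_A = 0.2001

0.2001


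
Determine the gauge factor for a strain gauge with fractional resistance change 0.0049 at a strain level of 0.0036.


GF = (dR/R) / epsilon
= 0.0049 / 0.0036
= 1.3611

1.3611


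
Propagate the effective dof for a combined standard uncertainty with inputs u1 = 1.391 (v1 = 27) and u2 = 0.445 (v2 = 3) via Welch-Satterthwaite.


uc = sqrt(u1^2 + u2^2) = sqrt(1.391^2 + 0.445^2) = 1.4604472
v_eff = uc^4 / (u1^4/v1 + u2^4/v2)
= 1.4604472^4 / (1.391^4/27 + 0.445^4/3)
= 4.5492881 / 0.15172924
v_eff = 29.9829

29.9829


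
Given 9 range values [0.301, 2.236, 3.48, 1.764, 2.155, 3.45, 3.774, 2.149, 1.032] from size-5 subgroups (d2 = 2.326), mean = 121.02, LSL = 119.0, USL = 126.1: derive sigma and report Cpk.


R_bar = (0.301 + 2.236 + 3.48 + 1.764 + 2.155 + 3.45 + 3.774 + 2.149 + 1.032) / 9 = 2.2601111
sigma = R_bar / d2 = 2.2601111 / 2.326 = 0.97167287
Cp = (USL - LSL)/(6*sigma) = (126.1 - 119.0)/(6*0.97167287) = 1.2178
Cpu = (126.1 - 121.02)/(3*0.97167287) = 1.7427
Cpl = (121.02 - 119.0)/(3*0.97167287) = 0.6930
Cpk = min(Cpu, Cpl) = 0.6930

0.6930


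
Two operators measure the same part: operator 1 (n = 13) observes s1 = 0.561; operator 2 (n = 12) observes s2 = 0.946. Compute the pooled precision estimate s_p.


s_p = sqrt(((n1-1)*s1^2 + (n2-1)*s2^2) / (n1+n2-2))
numerator = (13-1)*0.561^2 + (12-1)*0.946^2 = 3.776652 + 9.844076 = 13.620728
denominator = 13 + 12 - 2 = 23
s_p^2 = 13.620728 / 23 = 0.59220557
s_p = sqrt(0.59220557) = 0.7695

0.7695


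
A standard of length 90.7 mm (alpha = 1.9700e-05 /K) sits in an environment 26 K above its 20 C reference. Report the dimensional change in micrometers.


dL = L * alpha * dT
= 90.7 * 1.9700e-05 * 26
= 0.0464565 mm
dL_um = 0.0464565 * 1000 = 46.4565 um

46.4565


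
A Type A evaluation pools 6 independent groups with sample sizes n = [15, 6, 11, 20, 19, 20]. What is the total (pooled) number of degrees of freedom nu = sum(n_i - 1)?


nu = sum_i (n_i - 1)
nu = ((15 - 1) + (6 - 1) + (11 - 1) + (20 - 1) + (19 - 1) + (20 - 1))
nu = 14 + 5 + 10 + 19 + 18 + 19
nu = 85

85


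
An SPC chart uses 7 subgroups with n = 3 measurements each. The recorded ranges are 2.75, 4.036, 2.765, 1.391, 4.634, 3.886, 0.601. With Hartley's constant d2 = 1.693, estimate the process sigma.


R_bar = (2.75 + 4.036 + 2.765 + 1.391 + 4.634 + 3.886 + 0.601) / 7
R_bar = 20.063 / 7 = 2.8661429
sigma_hat = R_bar / d2 = 2.8661429 / 1.693 = 1.6929

1.6929


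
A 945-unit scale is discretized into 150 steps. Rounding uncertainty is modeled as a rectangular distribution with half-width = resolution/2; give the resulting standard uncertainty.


resolution = range / divisions
resolution = 945 / 150 = 6.3
u_res = resolution / (2*sqrt(3))
u_res = 6.3 / 3.4641016
u_res = 1.8187

1.8187


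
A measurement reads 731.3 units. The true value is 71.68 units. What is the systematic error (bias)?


Systematic error = measured - true
= 731.3 - 71.68
= 659.6200

659.6200


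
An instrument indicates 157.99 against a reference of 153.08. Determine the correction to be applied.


Correction = standard - reading
= 153.08 - 157.99
= -4.9100

-4.9100


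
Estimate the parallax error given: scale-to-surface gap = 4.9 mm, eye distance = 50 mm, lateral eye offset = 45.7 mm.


error = h * offset / d
= 4.9 * 45.7 / 50
= 4.4786

4.4786


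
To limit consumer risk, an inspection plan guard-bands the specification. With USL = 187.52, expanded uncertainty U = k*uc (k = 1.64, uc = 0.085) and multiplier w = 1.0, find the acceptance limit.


U = k * uc = 1.64 * 0.085 = 0.1394
guard band g = w * U = 1.0 * 0.1394 = 0.1394
AL = USL - g = 187.52 - 0.1394
AL = 187.3806

187.3806


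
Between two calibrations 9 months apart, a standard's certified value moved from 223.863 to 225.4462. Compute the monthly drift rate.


rate = (v2 - v1) / months
= (225.4462 - 223.863) / 9
= 1.5832 / 9
= 0.1759

0.1759


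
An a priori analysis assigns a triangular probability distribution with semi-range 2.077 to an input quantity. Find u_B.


u_B = half_width / sqrt(6)
u_B = 2.077 / 2.4494897
u_B = 0.8479

0.8479


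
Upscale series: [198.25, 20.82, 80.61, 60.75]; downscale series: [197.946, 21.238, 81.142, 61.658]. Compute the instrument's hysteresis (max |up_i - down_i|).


|198.25 - 197.946| = 0.3040
|20.82 - 21.238| = 0.4180
|80.61 - 81.142| = 0.5320
|60.75 - 61.658| = 0.9080
hysteresis = max(diffs) = 0.9080

0.9080


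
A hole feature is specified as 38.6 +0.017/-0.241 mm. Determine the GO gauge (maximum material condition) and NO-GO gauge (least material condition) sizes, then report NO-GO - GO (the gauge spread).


GO = nominal - lower_tol (smallest hole = maximum material condition)
GO = 38.6 - 0.241 = 38.359
NO-GO = nominal + upper_tol (largest hole = least material condition)
NO-GO = 38.6 + 0.017 = 38.617
spread = NO-GO - GO = 38.617 - 38.359 = 0.2580

0.2580


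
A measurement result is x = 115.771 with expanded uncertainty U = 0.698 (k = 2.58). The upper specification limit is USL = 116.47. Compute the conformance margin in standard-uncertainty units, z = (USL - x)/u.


u = U / k = 0.698 / 2.58 = 0.27054264
margin = |USL - x| = |116.47 - 115.771| = 0.699
z = margin / u = 0.699 / 0.27054264
z = 2.5837

2.5837


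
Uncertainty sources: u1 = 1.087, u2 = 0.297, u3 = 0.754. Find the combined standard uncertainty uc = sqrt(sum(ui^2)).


uc = sqrt(1.087^2 + 0.297^2 + 0.754^2)
uc = sqrt(1.838294)
uc = 1.3558

1.3558


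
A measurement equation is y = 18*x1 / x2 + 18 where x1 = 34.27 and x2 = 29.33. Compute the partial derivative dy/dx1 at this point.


y = 18*x1 / x2 + 18
dy/dx1 = 18/x2
Evaluate at x2 = 29.33: c1 = 18 / 29.33
c1 = 0.6137

0.6137


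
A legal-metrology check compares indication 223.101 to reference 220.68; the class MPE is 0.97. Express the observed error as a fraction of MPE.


e = indication - reference = 223.101 - 220.68 = 2.4210
|e| = 2.4210
ratio = |e| / MPE = 2.4210 / 0.97
ratio = 2.4959

2.4959


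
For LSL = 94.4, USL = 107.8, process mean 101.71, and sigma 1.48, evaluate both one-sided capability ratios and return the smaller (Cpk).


Cpu = (USL - mean) / (3*sigma) = (107.8 - 101.71) / (3*1.48) = 1.3716
Cpl = (mean - LSL) / (3*sigma) = (101.71 - 94.4) / (3*1.48) = 1.6464
Cpk = min(Cpu, Cpl) = 1.3716

1.3716


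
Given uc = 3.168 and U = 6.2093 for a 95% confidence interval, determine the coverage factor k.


k = U / uc
k = 6.2093 / 3.168
k = 1.96

1.96


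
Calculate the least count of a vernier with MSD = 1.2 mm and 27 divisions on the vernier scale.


LC = MSD / n_div
= 1.2 / 27
= 0.0444

0.0444


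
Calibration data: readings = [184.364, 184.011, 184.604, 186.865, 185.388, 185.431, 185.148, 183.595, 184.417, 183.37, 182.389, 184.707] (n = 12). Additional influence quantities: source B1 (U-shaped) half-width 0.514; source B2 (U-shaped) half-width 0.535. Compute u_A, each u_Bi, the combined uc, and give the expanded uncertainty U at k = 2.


mean = (184.364 + 184.011 + 184.604 + 186.865 + 185.388 + 185.431 + 185.148 + 183.595 + 184.417 + 183.37 + 182.389 + 184.707) / 12 = 184.5240833
s = sqrt(sum((x - mean)^2)/(n-1)) = 1.1493829
u_A = s / sqrt(n) = 1.1493829 / sqrt(12) = 0.33179826
u_B1 = 0.514 / sqrt(2) = 0.36345289
u_B2 = 0.535 / sqrt(2) = 0.37830213
uc = sqrt(0.33179826^2 + 0.36345289^2 + 0.37830213^2) = 0.62072586
U = k * uc = 2 * 0.62072586
U = 1.2415

1.2415


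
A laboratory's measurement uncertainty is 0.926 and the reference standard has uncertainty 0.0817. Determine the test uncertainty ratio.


TUR = u_lab / u_ref
= 0.926 / 0.0817
= 11.3341

11.3341


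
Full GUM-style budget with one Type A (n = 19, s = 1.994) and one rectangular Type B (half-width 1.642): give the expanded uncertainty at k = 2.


u_A = s / sqrt(n) = 1.994 / sqrt(19) = 0.45745497
u_B = half_width / sqrt(3) = 1.642 / sqrt(3) = 0.94800914
uc = sqrt(u_A^2 + u_B^2) = sqrt(0.45745497^2 + 0.94800914^2) = 1.0526093
U = k * uc = 2 * 1.0526093
U = 2.1052

2.1052


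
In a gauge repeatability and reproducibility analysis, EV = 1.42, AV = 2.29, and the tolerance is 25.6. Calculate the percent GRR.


GRR = sqrt(EV^2 + AV^2) = sqrt(1.42^2 + 2.29^2) = 2.6945315
%GRR = GRR / tol * 100 = 2.6945315 / 25.6 * 100
%GRR = 10.5255

10.5255


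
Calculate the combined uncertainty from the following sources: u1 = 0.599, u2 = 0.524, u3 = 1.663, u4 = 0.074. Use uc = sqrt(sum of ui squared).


uc = sqrt(0.599^2 + 0.524^2 + 1.663^2 + 0.074^2)
uc = sqrt(3.404422)
uc = 1.8451

1.8451


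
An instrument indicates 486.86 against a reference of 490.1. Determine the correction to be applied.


Correction = standard - reading
= 490.1 - 486.86
= 3.2400

3.2400


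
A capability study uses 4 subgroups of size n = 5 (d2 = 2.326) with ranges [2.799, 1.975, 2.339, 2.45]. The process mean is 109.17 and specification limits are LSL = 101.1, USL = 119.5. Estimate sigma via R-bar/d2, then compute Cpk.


R_bar = (2.799 + 1.975 + 2.339 + 2.45) / 4 = 2.39075
sigma = R_bar / d2 = 2.39075 / 2.326 = 1.0278375
Cp = (USL - LSL)/(6*sigma) = (119.5 - 101.1)/(6*1.0278375) = 2.9836
Cpu = (119.5 - 109.17)/(3*1.0278375) = 3.3501
Cpl = (109.17 - 101.1)/(3*1.0278375) = 2.6171
Cpk = min(Cpu, Cpl) = 2.6171

2.6171


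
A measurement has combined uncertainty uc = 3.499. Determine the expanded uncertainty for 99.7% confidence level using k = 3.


U = k * uc
U = 3 * 3.499
U = 10.4970

10.4970


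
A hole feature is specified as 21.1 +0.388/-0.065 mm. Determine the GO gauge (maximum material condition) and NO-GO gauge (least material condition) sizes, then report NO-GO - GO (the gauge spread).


GO = nominal - lower_tol (smallest hole = maximum material condition)
GO = 21.1 - 0.065 = 21.035
NO-GO = nominal + upper_tol (largest hole = least material condition)
NO-GO = 21.1 + 0.388 = 21.488
spread = NO-GO - GO = 21.488 - 21.035 = 0.4530

0.4530


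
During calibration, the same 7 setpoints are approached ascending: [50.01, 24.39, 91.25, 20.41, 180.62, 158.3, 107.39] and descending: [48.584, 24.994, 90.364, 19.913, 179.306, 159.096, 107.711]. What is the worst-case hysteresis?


|50.01 - 48.584| = 1.4260
|24.39 - 24.994| = 0.6040
|91.25 - 90.364| = 0.8860
|20.41 - 19.913| = 0.4970
|180.62 - 179.306| = 1.3140
|158.3 - 159.096| = 0.7960
|107.39 - 107.711| = 0.3210
hysteresis = max(diffs) = 1.4260

1.4260


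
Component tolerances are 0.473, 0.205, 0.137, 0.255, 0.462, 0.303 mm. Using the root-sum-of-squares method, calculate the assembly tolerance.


RSS = sqrt(0.473^2 + 0.205^2 + 0.137^2 + 0.255^2 + 0.462^2 + 0.303^2)
= sqrt(0.654801)
= 0.8092

0.8092


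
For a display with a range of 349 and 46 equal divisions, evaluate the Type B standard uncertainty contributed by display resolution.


resolution = range / divisions
resolution = 349 / 46 = 7.5869565
u_res = resolution / (2*sqrt(3))
u_res = 7.5869565 / 3.4641016
u_res = 2.1902

2.1902


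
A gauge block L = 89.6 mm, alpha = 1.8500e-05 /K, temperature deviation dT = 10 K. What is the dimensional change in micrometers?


dL = L * alpha * dT
= 89.6 * 1.8500e-05 * 10
= 0.0165760 mm
dL_um = 0.0165760 * 1000 = 16.5760 um

16.5760


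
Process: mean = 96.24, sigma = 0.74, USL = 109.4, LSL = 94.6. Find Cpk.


Cpu = (USL - mean) / (3*sigma) = (109.4 - 96.24) / (3*0.74) = 5.9279
Cpl = (mean - LSL) / (3*sigma) = (96.24 - 94.6) / (3*0.74) = 0.7387
Cpk = min(Cpu, Cpl) = 0.7387

0.7387


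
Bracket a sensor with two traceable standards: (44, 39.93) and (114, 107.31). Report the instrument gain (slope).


slope = (y2 - y1) / (x2 - x1)
= (107.31 - 39.93) / (114 - 44)
= 67.3800 / 70
= 0.9626

0.9626


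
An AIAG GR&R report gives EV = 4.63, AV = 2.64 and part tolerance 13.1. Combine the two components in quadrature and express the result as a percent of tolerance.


GRR = sqrt(EV^2 + AV^2) = sqrt(4.63^2 + 2.64^2) = 5.3297749
%GRR = GRR / tol * 100 = 5.3297749 / 13.1 * 100
%GRR = 40.6853

40.6853


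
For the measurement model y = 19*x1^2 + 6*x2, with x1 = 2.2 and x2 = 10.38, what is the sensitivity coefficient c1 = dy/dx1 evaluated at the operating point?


y = 19*x1^2 + 6*x2
dy/dx1 = 2*19*x1
Evaluate at x1 = 2.2: c1 = 38 * 2.2
c1 = 83.6000

83.6000


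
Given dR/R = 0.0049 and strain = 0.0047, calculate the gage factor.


GF = (dR/R) / epsilon
= 0.0049 / 0.0047
= 1.0426

1.0426


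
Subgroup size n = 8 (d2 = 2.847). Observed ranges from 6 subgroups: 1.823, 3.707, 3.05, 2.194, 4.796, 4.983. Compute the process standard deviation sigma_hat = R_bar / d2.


R_bar = (1.823 + 3.707 + 3.05 + 2.194 + 4.796 + 4.983) / 6
R_bar = 20.553 / 6 = 3.4255
sigma_hat = R_bar / d2 = 3.4255 / 2.847 = 1.2032

1.2032


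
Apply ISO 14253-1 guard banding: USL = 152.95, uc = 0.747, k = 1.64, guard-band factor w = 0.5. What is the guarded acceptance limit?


U = k * uc = 1.64 * 0.747 = 1.22508
guard band g = w * U = 0.5 * 1.22508 = 0.61254
AL = USL - g = 152.95 - 0.61254
AL = 152.3375

152.3375


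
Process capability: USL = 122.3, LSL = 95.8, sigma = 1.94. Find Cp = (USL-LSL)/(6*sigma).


Cp = (USL - LSL) / (6 * sigma)
= (122.3 - 95.8) / (6 * 1.94)
= 26.5000 / 11.6400
= 2.2766

2.2766


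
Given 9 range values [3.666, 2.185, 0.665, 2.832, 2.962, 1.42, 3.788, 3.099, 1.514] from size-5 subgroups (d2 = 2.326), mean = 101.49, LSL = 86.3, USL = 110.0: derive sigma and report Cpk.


R_bar = (3.666 + 2.185 + 0.665 + 2.832 + 2.962 + 1.42 + 3.788 + 3.099 + 1.514) / 9 = 2.459
sigma = R_bar / d2 = 2.459 / 2.326 = 1.0571797
Cp = (USL - LSL)/(6*sigma) = (110.0 - 86.3)/(6*1.0571797) = 3.7364
Cpu = (110.0 - 101.49)/(3*1.0571797) = 2.6832
Cpl = (101.49 - 86.3)/(3*1.0571797) = 4.7895
Cpk = min(Cpu, Cpl) = 2.6832

2.6832


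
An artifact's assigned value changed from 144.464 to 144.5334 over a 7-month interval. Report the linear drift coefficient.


rate = (v2 - v1) / months
= (144.5334 - 144.464) / 7
= 0.0694 / 7
= 0.0099

0.0099


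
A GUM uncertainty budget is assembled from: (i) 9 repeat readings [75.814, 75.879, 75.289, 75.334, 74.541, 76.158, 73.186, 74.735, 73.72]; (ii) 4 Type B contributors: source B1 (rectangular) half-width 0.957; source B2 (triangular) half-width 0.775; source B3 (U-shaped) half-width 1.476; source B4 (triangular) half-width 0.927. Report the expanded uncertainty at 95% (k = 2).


mean = (75.814 + 75.879 + 75.289 + 75.334 + 74.541 + 76.158 + 73.186 + 74.735 + 73.72) / 9 = 74.96177778
s = sqrt(sum((x - mean)^2)/(n-1)) = 1.0104474
u_A = s / sqrt(n) = 1.0104474 / sqrt(9) = 0.3368158
u_B1 = 0.957 / sqrt(3) = 0.55252421
u_B2 = 0.775 / sqrt(6) = 0.31639243
u_B3 = 1.476 / sqrt(2) = 1.0436896
u_B4 = 0.927 / sqrt(6) = 0.37844617
uc = sqrt(0.3368158^2 + 0.55252421^2 + 0.31639243^2 + 1.0436896^2 + 0.37844617^2) = 1.3233826
U = k * uc = 2 * 1.3233826
U = 2.6468

2.6468


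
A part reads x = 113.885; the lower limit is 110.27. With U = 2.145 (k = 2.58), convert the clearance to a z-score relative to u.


u = U / k = 2.145 / 2.58 = 0.83139535
margin = |LSL - x| = |110.27 - 113.885| = 3.615
z = margin / u = 3.615 / 0.83139535
z = 4.3481

4.3481


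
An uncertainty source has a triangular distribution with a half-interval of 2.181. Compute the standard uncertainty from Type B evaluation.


u_B = half_width / sqrt(6)
u_B = 2.181 / 2.4494897
u_B = 0.8904

0.8904


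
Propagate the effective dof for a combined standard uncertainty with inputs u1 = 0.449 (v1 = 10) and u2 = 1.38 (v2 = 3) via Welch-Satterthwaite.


uc = sqrt(u1^2 + u2^2) = sqrt(0.449^2 + 1.38^2) = 1.4512067
v_eff = uc^4 / (u1^4/v1 + u2^4/v2)
= 1.4512067^4 / (0.449^4/10 + 1.38^4/3)
= 4.4352397 / 1.2129774
v_eff = 3.6565

3.6565


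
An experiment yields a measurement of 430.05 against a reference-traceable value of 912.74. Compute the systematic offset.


Systematic error = measured - true
= 430.05 - 912.74
= -482.6900

-482.6900


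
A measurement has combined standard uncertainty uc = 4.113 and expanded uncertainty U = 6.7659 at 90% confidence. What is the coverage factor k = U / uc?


k = U / uc
k = 6.7659 / 4.113
k = 1.645

1.645


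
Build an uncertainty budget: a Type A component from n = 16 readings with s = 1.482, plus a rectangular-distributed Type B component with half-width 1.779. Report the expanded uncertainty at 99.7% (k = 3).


u_A = s / sqrt(n) = 1.482 / sqrt(16) = 0.3705
u_B = half_width / sqrt(3) = 1.779 / sqrt(3) = 1.0271061
uc = sqrt(u_A^2 + u_B^2) = sqrt(0.3705^2 + 1.0271061^2) = 1.091887
U = k * uc = 3 * 1.091887
U = 3.2757

3.2757


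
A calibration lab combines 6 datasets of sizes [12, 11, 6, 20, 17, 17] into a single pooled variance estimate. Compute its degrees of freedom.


nu = sum_i (n_i - 1)
nu = ((12 - 1) + (11 - 1) + (6 - 1) + (20 - 1) + (17 - 1) + (17 - 1))
nu = 11 + 10 + 5 + 19 + 16 + 16
nu = 77

77


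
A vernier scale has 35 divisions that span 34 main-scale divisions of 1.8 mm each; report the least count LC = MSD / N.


LC = MSD / n_div
= 1.8 / 35
= 0.0514

0.0514


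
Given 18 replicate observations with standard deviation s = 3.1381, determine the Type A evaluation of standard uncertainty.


u_A = s / sqrt(n)
u_A = 3.1381 / sqrt(18)
u_A = 3.1381 / 4.2426407
u_A = 0.7397

0.7397


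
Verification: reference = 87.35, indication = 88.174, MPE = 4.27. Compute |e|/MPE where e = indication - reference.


e = indication - reference = 88.174 - 87.35 = 0.8240
|e| = 0.8240
ratio = |e| / MPE = 0.8240 / 4.27
ratio = 0.1930

0.1930


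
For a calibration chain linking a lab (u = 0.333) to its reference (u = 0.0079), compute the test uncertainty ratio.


TUR = u_lab / u_ref
= 0.333 / 0.0079
= 42.1519

42.1519


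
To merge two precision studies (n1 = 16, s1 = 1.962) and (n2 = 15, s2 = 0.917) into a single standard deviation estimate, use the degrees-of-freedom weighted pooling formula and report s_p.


s_p = sqrt(((n1-1)*s1^2 + (n2-1)*s2^2) / (n1+n2-2))
numerator = (16-1)*1.962^2 + (15-1)*0.917^2 = 57.74166 + 11.772446 = 69.514106
denominator = 16 + 15 - 2 = 29
s_p^2 = 69.514106 / 29 = 2.3970381
s_p = sqrt(2.3970381) = 1.5482

1.5482


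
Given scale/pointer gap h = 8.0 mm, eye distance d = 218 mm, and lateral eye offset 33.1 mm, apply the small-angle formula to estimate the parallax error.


error = h * offset / d
= 8.0 * 33.1 / 218
= 1.2147

1.2147


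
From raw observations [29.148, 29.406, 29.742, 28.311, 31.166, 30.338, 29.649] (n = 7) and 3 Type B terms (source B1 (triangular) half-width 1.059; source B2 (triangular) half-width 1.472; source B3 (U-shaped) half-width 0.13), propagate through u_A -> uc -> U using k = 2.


mean = (29.148 + 29.406 + 29.742 + 28.311 + 31.166 + 30.338 + 29.649) / 7 = 29.68
s = sqrt(sum((x - mean)^2)/(n-1)) = 0.90168601
u_A = s / sqrt(n) = 0.90168601 / sqrt(7) = 0.34080528
u_B1 = 1.059 / sqrt(6) = 0.43233494
u_B2 = 1.472 / sqrt(6) = 0.60094148
u_B3 = 0.13 / sqrt(2) = 0.091923882
uc = sqrt(0.34080528^2 + 0.43233494^2 + 0.60094148^2 + 0.091923882^2) = 0.82014779
U = k * uc = 2 * 0.82014779
U = 1.6403

1.6403


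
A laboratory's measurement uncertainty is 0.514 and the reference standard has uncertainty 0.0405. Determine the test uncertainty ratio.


TUR = u_lab / u_ref
= 0.514 / 0.0405
= 12.6914

12.6914


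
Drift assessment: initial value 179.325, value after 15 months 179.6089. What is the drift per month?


rate = (v2 - v1) / months
= (179.6089 - 179.325) / 15
= 0.2839 / 15
= 0.0189

0.0189


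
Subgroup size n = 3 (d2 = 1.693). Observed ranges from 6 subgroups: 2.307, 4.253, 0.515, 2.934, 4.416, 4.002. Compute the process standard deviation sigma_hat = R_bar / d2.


R_bar = (2.307 + 4.253 + 0.515 + 2.934 + 4.416 + 4.002) / 6
R_bar = 18.427 / 6 = 3.0711667
sigma_hat = R_bar / d2 = 3.0711667 / 1.693 = 1.8140

1.8140


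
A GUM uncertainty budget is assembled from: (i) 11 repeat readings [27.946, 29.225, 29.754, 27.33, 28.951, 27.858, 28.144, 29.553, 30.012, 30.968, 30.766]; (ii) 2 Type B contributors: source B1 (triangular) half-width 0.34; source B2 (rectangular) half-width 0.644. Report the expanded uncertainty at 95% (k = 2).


mean = (27.946 + 29.225 + 29.754 + 27.33 + 28.951 + 27.858 + 28.144 + 29.553 + 30.012 + 30.968 + 30.766) / 11 = 29.137
s = sqrt(sum((x - mean)^2)/(n-1)) = 1.2113436
u_A = s / sqrt(n) = 1.2113436 / sqrt(11) = 0.36523384
u_B1 = 0.34 / sqrt(6) = 0.13880442
u_B2 = 0.644 / sqrt(3) = 0.37181357
uc = sqrt(0.36523384^2 + 0.13880442^2 + 0.37181357^2) = 0.53935865
U = k * uc = 2 * 0.53935865
U = 1.0787

1.0787


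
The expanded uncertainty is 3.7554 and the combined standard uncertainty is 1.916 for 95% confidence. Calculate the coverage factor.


k = U / uc
k = 3.7554 / 1.916
k = 1.96

1.96


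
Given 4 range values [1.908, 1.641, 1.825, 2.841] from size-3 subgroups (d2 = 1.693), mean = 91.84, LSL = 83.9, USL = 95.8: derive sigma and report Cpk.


R_bar = (1.908 + 1.641 + 1.825 + 2.841) / 4 = 2.05375
sigma = R_bar / d2 = 2.05375 / 1.693 = 1.2130833
Cp = (USL - LSL)/(6*sigma) = (95.8 - 83.9)/(6*1.2130833) = 1.6350
Cpu = (95.8 - 91.84)/(3*1.2130833) = 1.0881
Cpl = (91.84 - 83.9)/(3*1.2130833) = 2.1818
Cpk = min(Cpu, Cpl) = 1.0881

1.0881


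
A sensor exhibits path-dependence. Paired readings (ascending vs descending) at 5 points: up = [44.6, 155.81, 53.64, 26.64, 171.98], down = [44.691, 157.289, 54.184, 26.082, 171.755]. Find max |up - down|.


|44.6 - 44.691| = 0.0910
|155.81 - 157.289| = 1.4790
|53.64 - 54.184| = 0.5440
|26.64 - 26.082| = 0.5580
|171.98 - 171.755| = 0.2250
hysteresis = max(diffs) = 1.4790

1.4790


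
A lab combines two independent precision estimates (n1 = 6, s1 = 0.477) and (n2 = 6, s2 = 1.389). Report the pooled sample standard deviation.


s_p = sqrt(((n1-1)*s1^2 + (n2-1)*s2^2) / (n1+n2-2))
numerator = (6-1)*0.477^2 + (6-1)*1.389^2 = 1.137645 + 9.646605 = 10.78425
denominator = 6 + 6 - 2 = 10
s_p^2 = 10.78425 / 10 = 1.078425
s_p = sqrt(1.078425) = 1.0385

1.0385


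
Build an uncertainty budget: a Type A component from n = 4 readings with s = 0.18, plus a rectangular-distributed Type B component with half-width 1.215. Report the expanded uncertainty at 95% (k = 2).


u_A = s / sqrt(n) = 0.18 / sqrt(4) = 0.09
u_B = half_width / sqrt(3) = 1.215 / sqrt(3) = 0.70148058
uc = sqrt(u_A^2 + u_B^2) = sqrt(0.09^2 + 0.70148058^2) = 0.70723052
U = k * uc = 2 * 0.70723052
U = 1.4145

1.4145


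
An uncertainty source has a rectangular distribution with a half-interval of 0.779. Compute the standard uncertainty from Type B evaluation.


u_B = half_width / sqrt(3)
u_B = 0.779 / 1.7320508
u_B = 0.4498

0.4498


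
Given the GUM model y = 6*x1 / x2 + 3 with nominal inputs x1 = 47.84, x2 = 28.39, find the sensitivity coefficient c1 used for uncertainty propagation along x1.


y = 6*x1 / x2 + 3
dy/dx1 = 6/x2
Evaluate at x2 = 28.39: c1 = 6 / 28.39
c1 = 0.2113

0.2113


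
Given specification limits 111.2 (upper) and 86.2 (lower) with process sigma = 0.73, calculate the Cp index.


Cp = (USL - LSL) / (6 * sigma)
= (111.2 - 86.2) / (6 * 0.73)
= 25.0000 / 4.3800
= 5.7078

5.7078


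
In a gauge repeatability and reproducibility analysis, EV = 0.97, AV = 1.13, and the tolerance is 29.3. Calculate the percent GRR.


GRR = sqrt(EV^2 + AV^2) = sqrt(0.97^2 + 1.13^2) = 1.489228
%GRR = GRR / tol * 100 = 1.489228 / 29.3 * 100
%GRR = 5.0827

5.0827


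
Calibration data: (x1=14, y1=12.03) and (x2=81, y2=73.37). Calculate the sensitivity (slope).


slope = (y2 - y1) / (x2 - x1)
= (73.37 - 12.03) / (81 - 14)
= 61.3400 / 67
= 0.9155

0.9155


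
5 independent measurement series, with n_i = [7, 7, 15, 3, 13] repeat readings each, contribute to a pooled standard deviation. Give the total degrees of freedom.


nu = sum_i (n_i - 1)
nu = ((7 - 1) + (7 - 1) + (15 - 1) + (3 - 1) + (13 - 1))
nu = 6 + 6 + 14 + 2 + 12
nu = 40

40


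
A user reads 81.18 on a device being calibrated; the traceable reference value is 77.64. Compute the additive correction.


Correction = standard - reading
= 77.64 - 81.18
= -3.5400

-3.5400


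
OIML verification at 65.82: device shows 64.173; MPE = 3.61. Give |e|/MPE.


e = indication - reference = 64.173 - 65.82 = -1.6470
|e| = 1.6470
ratio = |e| / MPE = 1.6470 / 3.61
ratio = 0.4562

0.4562


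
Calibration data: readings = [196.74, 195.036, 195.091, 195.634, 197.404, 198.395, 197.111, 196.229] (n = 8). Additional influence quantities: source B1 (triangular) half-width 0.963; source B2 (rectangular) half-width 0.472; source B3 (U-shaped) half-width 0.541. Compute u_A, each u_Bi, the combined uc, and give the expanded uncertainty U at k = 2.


mean = (196.74 + 195.036 + 195.091 + 195.634 + 197.404 + 198.395 + 197.111 + 196.229) / 8 = 196.455
s = sqrt(sum((x - mean)^2)/(n-1)) = 1.1817019
u_A = s / sqrt(n) = 1.1817019 / sqrt(8) = 0.41779471
u_B1 = 0.963 / sqrt(6) = 0.3931431
u_B2 = 0.472 / sqrt(3) = 0.27250933
u_B3 = 0.541 / sqrt(2) = 0.38254477
uc = sqrt(0.41779471^2 + 0.3931431^2 + 0.27250933^2 + 0.38254477^2) = 0.74142818
U = k * uc = 2 * 0.74142818
U = 1.4829

1.4829


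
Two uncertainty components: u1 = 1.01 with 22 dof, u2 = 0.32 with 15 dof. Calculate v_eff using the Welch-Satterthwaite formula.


uc = sqrt(u1^2 + u2^2) = sqrt(1.01^2 + 0.32^2) = 1.059481
v_eff = uc^4 / (u1^4/v1 + u2^4/v2)
= 1.059481^4 / (1.01^4/22 + 0.32^4/15)
= 1.2600062 / 0.047999233
v_eff = 26.2505

26.2505


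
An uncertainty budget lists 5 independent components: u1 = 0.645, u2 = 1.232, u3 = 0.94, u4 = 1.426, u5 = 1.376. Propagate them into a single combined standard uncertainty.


uc = sqrt(0.645^2 + 1.232^2 + 0.94^2 + 1.426^2 + 1.376^2)
uc = sqrt(6.744301)
uc = 2.5970

2.5970


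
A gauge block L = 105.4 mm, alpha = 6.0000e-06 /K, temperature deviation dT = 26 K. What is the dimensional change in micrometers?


dL = L * alpha * dT
= 105.4 * 6.0000e-06 * 26
= 0.0164424 mm
dL_um = 0.0164424 * 1000 = 16.4424 um

16.4424


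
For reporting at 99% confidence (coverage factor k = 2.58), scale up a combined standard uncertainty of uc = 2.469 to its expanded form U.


U = k * uc
U = 2.58 * 2.469
U = 6.3700

6.3700


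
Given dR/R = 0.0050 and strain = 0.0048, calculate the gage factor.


GF = (dR/R) / epsilon
= 0.0050 / 0.0048
= 1.0417

1.0417


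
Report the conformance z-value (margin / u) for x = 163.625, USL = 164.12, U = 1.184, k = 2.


u = U / k = 1.184 / 2 = 0.592
margin = |USL - x| = |164.12 - 163.625| = 0.495
z = margin / u = 0.495 / 0.592
z = 0.8361

0.8361


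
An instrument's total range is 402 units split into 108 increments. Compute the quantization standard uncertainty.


resolution = range / divisions
resolution = 402 / 108 = 3.7222222
u_res = resolution / (2*sqrt(3))
u_res = 3.7222222 / 3.4641016
u_res = 1.0745

1.0745


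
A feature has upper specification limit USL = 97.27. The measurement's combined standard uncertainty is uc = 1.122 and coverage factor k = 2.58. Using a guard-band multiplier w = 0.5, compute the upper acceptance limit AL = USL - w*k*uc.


U = k * uc = 2.58 * 1.122 = 2.89476
guard band g = w * U = 0.5 * 2.89476 = 1.44738
AL = USL - g = 97.27 - 1.44738
AL = 95.8226

95.8226


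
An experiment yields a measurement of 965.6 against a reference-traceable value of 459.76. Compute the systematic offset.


Systematic error = measured - true
= 965.6 - 459.76
= 505.8400

505.8400


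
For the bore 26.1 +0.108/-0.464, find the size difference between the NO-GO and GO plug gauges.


GO = nominal - lower_tol (smallest hole = maximum material condition)
GO = 26.1 - 0.464 = 25.636
NO-GO = nominal + upper_tol (largest hole = least material condition)
NO-GO = 26.1 + 0.108 = 26.208
spread = NO-GO - GO = 26.208 - 25.636 = 0.5720

0.5720


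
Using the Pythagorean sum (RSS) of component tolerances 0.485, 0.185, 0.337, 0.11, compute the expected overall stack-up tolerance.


RSS = sqrt(0.485^2 + 0.185^2 + 0.337^2 + 0.11^2)
= sqrt(0.395119)
= 0.6286

0.6286


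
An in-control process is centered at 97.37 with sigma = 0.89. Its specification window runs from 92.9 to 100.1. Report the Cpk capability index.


Cpu = (USL - mean) / (3*sigma) = (100.1 - 97.37) / (3*0.89) = 1.0225
Cpl = (mean - LSL) / (3*sigma) = (97.37 - 92.9) / (3*0.89) = 1.6742
Cpk = min(Cpu, Cpl) = 1.0225

1.0225


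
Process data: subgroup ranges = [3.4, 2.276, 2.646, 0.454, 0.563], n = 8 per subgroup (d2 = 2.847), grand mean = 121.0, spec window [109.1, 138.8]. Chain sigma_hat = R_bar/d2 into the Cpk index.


R_bar = (3.4 + 2.276 + 2.646 + 0.454 + 0.563) / 5 = 1.8678
sigma = R_bar / d2 = 1.8678 / 2.847 = 0.65605901
Cp = (USL - LSL)/(6*sigma) = (138.8 - 109.1)/(6*0.65605901) = 7.5451
Cpu = (138.8 - 121.0)/(3*0.65605901) = 9.0439
Cpl = (121.0 - 109.1)/(3*0.65605901) = 6.0462
Cpk = min(Cpu, Cpl) = 6.0462

6.0462


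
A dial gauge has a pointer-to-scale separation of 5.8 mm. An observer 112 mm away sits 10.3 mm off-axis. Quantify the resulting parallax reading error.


error = h * offset / d
= 5.8 * 10.3 / 112
= 0.5334

0.5334


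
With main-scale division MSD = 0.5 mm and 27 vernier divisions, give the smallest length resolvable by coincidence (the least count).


LC = MSD / n_div
= 0.5 / 27
= 0.0185

0.0185


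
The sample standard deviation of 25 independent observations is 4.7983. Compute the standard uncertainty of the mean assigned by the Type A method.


u_A = s / sqrt(n)
u_A = 4.7983 / sqrt(25)
u_A = 4.7983 / 5
u_A = 0.9597

0.9597


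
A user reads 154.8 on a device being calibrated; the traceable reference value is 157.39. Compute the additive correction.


Correction = standard - reading
= 157.39 - 154.8
= 2.5900

2.5900


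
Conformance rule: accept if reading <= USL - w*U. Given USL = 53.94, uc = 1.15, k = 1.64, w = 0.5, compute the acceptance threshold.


U = k * uc = 1.64 * 1.15 = 1.886
guard band g = w * U = 0.5 * 1.886 = 0.943
AL = USL - g = 53.94 - 0.943
AL = 52.9970

52.9970


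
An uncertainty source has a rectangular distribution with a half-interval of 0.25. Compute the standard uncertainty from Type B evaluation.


u_B = half_width / sqrt(3)
u_B = 0.25 / 1.7320508
u_B = 0.1443

0.1443


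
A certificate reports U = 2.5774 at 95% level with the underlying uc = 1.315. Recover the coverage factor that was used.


k = U / uc
k = 2.5774 / 1.315
k = 1.96

1.96
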